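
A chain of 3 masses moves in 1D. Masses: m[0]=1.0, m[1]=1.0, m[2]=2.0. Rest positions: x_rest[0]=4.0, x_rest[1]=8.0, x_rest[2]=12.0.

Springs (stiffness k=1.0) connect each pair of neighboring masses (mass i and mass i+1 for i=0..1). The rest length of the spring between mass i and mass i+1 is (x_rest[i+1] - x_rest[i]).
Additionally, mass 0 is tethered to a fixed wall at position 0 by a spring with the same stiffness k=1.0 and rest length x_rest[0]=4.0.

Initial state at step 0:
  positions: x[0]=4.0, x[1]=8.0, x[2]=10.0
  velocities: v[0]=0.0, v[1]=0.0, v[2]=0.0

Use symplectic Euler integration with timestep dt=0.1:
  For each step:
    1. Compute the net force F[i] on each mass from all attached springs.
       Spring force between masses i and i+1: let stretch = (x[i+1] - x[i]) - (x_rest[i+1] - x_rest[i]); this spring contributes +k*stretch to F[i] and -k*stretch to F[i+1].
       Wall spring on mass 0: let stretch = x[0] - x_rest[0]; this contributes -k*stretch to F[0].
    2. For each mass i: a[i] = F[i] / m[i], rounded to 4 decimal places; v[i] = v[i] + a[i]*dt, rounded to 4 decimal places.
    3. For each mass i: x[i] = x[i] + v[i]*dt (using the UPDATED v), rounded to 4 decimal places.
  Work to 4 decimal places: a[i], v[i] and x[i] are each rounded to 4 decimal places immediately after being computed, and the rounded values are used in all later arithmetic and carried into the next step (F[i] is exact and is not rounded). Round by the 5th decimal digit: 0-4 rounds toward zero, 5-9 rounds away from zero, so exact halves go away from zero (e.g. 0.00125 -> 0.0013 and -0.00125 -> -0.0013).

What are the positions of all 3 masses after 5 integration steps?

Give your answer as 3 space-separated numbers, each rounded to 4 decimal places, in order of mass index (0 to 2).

Answer: 3.9933 7.7171 10.1449

Derivation:
Step 0: x=[4.0000 8.0000 10.0000] v=[0.0000 0.0000 0.0000]
Step 1: x=[4.0000 7.9800 10.0100] v=[0.0000 -0.2000 0.1000]
Step 2: x=[3.9998 7.9405 10.0299] v=[-0.0020 -0.3950 0.1985]
Step 3: x=[3.9990 7.8825 10.0593] v=[-0.0079 -0.5801 0.2940]
Step 4: x=[3.9971 7.8074 10.0978] v=[-0.0195 -0.7508 0.3852]
Step 5: x=[3.9933 7.7171 10.1449] v=[-0.0382 -0.9028 0.4707]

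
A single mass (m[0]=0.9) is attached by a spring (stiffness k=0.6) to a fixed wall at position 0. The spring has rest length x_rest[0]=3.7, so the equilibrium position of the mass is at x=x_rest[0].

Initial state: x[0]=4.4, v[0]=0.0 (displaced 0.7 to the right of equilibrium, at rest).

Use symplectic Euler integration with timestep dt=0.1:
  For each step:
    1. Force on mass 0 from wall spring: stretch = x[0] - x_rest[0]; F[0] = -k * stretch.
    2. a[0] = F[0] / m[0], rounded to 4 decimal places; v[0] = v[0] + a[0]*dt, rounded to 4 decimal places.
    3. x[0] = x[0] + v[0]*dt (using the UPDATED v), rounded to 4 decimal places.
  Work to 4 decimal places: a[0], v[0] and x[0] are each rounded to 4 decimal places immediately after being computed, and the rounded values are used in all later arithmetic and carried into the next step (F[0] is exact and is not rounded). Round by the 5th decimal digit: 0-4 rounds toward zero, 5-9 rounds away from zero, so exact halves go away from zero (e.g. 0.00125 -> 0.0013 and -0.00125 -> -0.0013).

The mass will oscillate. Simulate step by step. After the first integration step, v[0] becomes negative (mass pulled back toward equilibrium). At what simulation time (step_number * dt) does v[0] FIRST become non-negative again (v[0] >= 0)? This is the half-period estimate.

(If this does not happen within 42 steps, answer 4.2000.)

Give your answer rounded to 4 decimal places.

Answer: 3.9000

Derivation:
Step 0: x=[4.4000] v=[0.0000]
Step 1: x=[4.3953] v=[-0.0467]
Step 2: x=[4.3860] v=[-0.0931]
Step 3: x=[4.3721] v=[-0.1388]
Step 4: x=[4.3537] v=[-0.1836]
Step 5: x=[4.3310] v=[-0.2272]
Step 6: x=[4.3041] v=[-0.2693]
Step 7: x=[4.2731] v=[-0.3096]
Step 8: x=[4.2383] v=[-0.3478]
Step 9: x=[4.1999] v=[-0.3837]
Step 10: x=[4.1582] v=[-0.4170]
Step 11: x=[4.1134] v=[-0.4476]
Step 12: x=[4.0659] v=[-0.4752]
Step 13: x=[4.0159] v=[-0.4996]
Step 14: x=[3.9638] v=[-0.5207]
Step 15: x=[3.9100] v=[-0.5383]
Step 16: x=[3.8548] v=[-0.5523]
Step 17: x=[3.7985] v=[-0.5626]
Step 18: x=[3.7416] v=[-0.5692]
Step 19: x=[3.6844] v=[-0.5720]
Step 20: x=[3.6273] v=[-0.5710]
Step 21: x=[3.5707] v=[-0.5662]
Step 22: x=[3.5149] v=[-0.5576]
Step 23: x=[3.4604] v=[-0.5453]
Step 24: x=[3.4075] v=[-0.5293]
Step 25: x=[3.3565] v=[-0.5098]
Step 26: x=[3.3078] v=[-0.4869]
Step 27: x=[3.2617] v=[-0.4608]
Step 28: x=[3.2185] v=[-0.4316]
Step 29: x=[3.1786] v=[-0.3995]
Step 30: x=[3.1421] v=[-0.3647]
Step 31: x=[3.1094] v=[-0.3275]
Step 32: x=[3.0806] v=[-0.2881]
Step 33: x=[3.0559] v=[-0.2468]
Step 34: x=[3.0355] v=[-0.2039]
Step 35: x=[3.0195] v=[-0.1596]
Step 36: x=[3.0081] v=[-0.1142]
Step 37: x=[3.0013] v=[-0.0681]
Step 38: x=[2.9992] v=[-0.0215]
Step 39: x=[3.0017] v=[0.0252]
First v>=0 after going negative at step 39, time=3.9000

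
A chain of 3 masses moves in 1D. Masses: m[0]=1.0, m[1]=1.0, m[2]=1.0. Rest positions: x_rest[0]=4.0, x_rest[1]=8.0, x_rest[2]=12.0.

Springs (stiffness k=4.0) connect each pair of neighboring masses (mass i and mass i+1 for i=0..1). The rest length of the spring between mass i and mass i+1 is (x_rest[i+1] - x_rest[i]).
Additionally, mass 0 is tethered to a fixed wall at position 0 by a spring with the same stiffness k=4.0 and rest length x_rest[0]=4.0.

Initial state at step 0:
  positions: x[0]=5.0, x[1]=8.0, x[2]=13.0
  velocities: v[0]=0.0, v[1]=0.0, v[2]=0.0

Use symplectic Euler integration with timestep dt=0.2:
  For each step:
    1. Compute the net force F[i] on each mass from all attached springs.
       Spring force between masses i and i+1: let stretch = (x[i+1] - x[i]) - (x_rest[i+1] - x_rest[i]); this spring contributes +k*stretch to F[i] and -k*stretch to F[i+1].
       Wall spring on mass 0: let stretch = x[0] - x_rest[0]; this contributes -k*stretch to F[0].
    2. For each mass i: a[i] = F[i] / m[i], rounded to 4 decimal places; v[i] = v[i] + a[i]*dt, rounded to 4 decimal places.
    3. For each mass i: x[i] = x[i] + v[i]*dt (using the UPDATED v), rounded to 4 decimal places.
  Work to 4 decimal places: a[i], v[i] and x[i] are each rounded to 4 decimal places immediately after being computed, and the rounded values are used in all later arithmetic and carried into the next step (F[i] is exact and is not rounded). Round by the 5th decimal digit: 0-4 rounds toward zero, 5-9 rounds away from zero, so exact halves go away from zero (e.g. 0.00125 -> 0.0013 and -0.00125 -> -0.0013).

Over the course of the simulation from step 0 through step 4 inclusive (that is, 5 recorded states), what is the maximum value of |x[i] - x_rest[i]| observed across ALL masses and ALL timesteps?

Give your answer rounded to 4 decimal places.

Step 0: x=[5.0000 8.0000 13.0000] v=[0.0000 0.0000 0.0000]
Step 1: x=[4.6800 8.3200 12.8400] v=[-1.6000 1.6000 -0.8000]
Step 2: x=[4.1936 8.7808 12.5968] v=[-2.4320 2.3040 -1.2160]
Step 3: x=[3.7702 9.1182 12.3830] v=[-2.1171 1.6870 -1.0688]
Step 4: x=[3.5992 9.1223 12.2869] v=[-0.8549 0.0204 -0.4806]
Max displacement = 1.1223

Answer: 1.1223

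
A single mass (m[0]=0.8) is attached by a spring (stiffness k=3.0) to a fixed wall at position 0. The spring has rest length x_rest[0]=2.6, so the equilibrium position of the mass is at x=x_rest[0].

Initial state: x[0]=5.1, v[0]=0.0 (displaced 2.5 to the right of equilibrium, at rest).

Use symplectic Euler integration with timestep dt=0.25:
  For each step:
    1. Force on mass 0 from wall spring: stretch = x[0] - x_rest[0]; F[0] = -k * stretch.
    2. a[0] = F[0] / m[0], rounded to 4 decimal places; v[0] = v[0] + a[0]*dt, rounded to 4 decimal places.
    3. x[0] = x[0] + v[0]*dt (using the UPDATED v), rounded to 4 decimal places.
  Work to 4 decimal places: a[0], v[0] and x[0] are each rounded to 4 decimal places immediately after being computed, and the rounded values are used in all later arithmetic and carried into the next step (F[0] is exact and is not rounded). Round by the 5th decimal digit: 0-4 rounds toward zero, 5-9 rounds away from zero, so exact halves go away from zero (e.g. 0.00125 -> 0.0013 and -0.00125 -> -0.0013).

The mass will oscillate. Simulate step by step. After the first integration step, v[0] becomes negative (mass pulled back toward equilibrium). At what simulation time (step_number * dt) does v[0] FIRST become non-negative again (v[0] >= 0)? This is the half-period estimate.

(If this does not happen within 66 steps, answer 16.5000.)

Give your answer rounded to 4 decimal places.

Step 0: x=[5.1000] v=[0.0000]
Step 1: x=[4.5141] v=[-2.3438]
Step 2: x=[3.4795] v=[-4.1383]
Step 3: x=[2.2388] v=[-4.9628]
Step 4: x=[1.0828] v=[-4.6242]
Step 5: x=[0.2824] v=[-3.2018]
Step 6: x=[0.0251] v=[-1.0291]
Step 7: x=[0.3713] v=[1.3849]
First v>=0 after going negative at step 7, time=1.7500

Answer: 1.7500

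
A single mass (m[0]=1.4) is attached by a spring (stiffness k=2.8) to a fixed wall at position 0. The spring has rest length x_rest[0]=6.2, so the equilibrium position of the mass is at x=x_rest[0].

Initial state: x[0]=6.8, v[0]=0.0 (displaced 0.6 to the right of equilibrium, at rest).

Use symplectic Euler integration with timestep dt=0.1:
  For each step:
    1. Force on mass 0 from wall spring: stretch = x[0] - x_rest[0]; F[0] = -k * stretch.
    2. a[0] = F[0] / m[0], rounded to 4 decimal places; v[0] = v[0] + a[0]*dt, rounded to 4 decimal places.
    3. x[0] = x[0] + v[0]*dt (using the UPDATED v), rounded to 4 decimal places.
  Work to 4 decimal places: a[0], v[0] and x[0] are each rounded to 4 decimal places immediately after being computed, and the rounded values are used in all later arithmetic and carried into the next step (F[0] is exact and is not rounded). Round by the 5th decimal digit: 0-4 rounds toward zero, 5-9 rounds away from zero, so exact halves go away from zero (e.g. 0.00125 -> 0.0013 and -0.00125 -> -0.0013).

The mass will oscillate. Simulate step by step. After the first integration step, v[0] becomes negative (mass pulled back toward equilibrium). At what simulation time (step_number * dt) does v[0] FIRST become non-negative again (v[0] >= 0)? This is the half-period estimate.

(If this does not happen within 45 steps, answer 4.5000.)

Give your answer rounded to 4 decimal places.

Step 0: x=[6.8000] v=[0.0000]
Step 1: x=[6.7880] v=[-0.1200]
Step 2: x=[6.7642] v=[-0.2376]
Step 3: x=[6.7292] v=[-0.3504]
Step 4: x=[6.6836] v=[-0.4562]
Step 5: x=[6.6283] v=[-0.5529]
Step 6: x=[6.5644] v=[-0.6386]
Step 7: x=[6.4933] v=[-0.7115]
Step 8: x=[6.4163] v=[-0.7702]
Step 9: x=[6.3350] v=[-0.8135]
Step 10: x=[6.2510] v=[-0.8405]
Step 11: x=[6.1659] v=[-0.8507]
Step 12: x=[6.0815] v=[-0.8439]
Step 13: x=[5.9995] v=[-0.8202]
Step 14: x=[5.9215] v=[-0.7801]
Step 15: x=[5.8491] v=[-0.7244]
Step 16: x=[5.7837] v=[-0.6542]
Step 17: x=[5.7266] v=[-0.5709]
Step 18: x=[5.6790] v=[-0.4762]
Step 19: x=[5.6418] v=[-0.3720]
Step 20: x=[5.6158] v=[-0.2604]
Step 21: x=[5.6014] v=[-0.1436]
Step 22: x=[5.5990] v=[-0.0239]
Step 23: x=[5.6086] v=[0.0963]
First v>=0 after going negative at step 23, time=2.3000

Answer: 2.3000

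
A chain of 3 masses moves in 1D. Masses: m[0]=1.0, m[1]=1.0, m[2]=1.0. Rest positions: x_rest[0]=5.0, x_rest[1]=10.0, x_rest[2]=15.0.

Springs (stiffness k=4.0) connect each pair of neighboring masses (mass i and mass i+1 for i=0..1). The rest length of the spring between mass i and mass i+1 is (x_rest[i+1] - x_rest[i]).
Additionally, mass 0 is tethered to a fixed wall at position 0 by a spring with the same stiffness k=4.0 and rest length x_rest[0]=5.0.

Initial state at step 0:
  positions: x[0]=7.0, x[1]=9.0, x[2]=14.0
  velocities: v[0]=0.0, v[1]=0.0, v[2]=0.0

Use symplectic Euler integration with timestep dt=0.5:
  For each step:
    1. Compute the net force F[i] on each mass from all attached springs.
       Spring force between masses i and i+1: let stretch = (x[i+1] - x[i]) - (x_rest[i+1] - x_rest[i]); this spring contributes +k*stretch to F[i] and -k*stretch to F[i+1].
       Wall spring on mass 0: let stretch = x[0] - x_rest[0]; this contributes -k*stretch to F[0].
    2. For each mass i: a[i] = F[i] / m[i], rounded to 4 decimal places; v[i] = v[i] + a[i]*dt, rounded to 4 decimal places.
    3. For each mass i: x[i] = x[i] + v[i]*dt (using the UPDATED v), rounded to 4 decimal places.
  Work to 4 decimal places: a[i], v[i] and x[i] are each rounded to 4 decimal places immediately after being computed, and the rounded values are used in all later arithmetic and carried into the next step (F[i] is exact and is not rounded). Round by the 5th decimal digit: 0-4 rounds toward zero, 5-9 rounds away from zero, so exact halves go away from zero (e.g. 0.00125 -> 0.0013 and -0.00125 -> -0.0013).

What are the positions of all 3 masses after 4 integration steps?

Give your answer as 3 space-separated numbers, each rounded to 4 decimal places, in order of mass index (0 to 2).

Step 0: x=[7.0000 9.0000 14.0000] v=[0.0000 0.0000 0.0000]
Step 1: x=[2.0000 12.0000 14.0000] v=[-10.0000 6.0000 0.0000]
Step 2: x=[5.0000 7.0000 17.0000] v=[6.0000 -10.0000 6.0000]
Step 3: x=[5.0000 10.0000 15.0000] v=[0.0000 6.0000 -4.0000]
Step 4: x=[5.0000 13.0000 13.0000] v=[0.0000 6.0000 -4.0000]

Answer: 5.0000 13.0000 13.0000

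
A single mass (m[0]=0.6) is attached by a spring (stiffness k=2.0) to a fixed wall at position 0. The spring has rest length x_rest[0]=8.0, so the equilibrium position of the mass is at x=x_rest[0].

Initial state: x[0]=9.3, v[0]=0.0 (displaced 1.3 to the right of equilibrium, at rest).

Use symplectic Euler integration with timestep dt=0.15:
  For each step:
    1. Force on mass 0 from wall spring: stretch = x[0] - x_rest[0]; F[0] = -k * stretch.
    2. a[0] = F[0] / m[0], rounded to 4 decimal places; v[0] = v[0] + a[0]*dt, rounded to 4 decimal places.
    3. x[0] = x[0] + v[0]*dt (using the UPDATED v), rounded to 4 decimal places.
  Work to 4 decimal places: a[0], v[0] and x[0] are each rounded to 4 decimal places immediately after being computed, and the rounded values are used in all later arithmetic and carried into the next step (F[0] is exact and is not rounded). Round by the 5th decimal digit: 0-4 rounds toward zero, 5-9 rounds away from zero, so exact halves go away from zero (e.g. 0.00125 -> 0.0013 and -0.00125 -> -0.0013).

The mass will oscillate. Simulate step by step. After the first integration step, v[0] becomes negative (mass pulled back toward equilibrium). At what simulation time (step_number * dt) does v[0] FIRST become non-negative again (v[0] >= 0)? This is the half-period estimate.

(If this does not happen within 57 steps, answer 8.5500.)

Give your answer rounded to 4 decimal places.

Step 0: x=[9.3000] v=[0.0000]
Step 1: x=[9.2025] v=[-0.6500]
Step 2: x=[9.0148] v=[-1.2512]
Step 3: x=[8.7510] v=[-1.7586]
Step 4: x=[8.4309] v=[-2.1341]
Step 5: x=[8.0785] v=[-2.3495]
Step 6: x=[7.7202] v=[-2.3888]
Step 7: x=[7.3829] v=[-2.2489]
Step 8: x=[7.0918] v=[-1.9404]
Step 9: x=[6.8689] v=[-1.4863]
Step 10: x=[6.7308] v=[-0.9208]
Step 11: x=[6.6879] v=[-0.2862]
Step 12: x=[6.7434] v=[0.3699]
First v>=0 after going negative at step 12, time=1.8000

Answer: 1.8000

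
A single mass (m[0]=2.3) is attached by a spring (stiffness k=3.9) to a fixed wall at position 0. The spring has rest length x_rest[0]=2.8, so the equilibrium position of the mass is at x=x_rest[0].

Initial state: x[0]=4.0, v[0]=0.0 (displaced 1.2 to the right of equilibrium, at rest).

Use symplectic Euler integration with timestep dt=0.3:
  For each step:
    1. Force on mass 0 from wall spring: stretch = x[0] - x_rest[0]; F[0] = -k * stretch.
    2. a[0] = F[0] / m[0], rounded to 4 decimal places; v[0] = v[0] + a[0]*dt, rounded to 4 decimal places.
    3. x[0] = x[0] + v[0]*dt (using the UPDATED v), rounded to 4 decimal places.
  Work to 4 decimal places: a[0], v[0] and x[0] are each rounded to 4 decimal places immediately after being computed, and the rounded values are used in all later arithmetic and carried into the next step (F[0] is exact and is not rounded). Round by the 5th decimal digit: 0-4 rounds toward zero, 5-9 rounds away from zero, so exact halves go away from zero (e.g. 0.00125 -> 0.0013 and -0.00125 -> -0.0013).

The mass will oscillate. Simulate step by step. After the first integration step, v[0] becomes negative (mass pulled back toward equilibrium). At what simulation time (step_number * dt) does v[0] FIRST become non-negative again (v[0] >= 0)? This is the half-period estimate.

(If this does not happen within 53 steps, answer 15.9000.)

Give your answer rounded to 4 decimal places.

Step 0: x=[4.0000] v=[0.0000]
Step 1: x=[3.8169] v=[-0.6104]
Step 2: x=[3.4786] v=[-1.1277]
Step 3: x=[3.0367] v=[-1.4729]
Step 4: x=[2.5587] v=[-1.5933]
Step 5: x=[2.1176] v=[-1.4705]
Step 6: x=[1.7806] v=[-1.1234]
Step 7: x=[1.5991] v=[-0.6049]
Step 8: x=[1.6009] v=[0.0060]
First v>=0 after going negative at step 8, time=2.4000

Answer: 2.4000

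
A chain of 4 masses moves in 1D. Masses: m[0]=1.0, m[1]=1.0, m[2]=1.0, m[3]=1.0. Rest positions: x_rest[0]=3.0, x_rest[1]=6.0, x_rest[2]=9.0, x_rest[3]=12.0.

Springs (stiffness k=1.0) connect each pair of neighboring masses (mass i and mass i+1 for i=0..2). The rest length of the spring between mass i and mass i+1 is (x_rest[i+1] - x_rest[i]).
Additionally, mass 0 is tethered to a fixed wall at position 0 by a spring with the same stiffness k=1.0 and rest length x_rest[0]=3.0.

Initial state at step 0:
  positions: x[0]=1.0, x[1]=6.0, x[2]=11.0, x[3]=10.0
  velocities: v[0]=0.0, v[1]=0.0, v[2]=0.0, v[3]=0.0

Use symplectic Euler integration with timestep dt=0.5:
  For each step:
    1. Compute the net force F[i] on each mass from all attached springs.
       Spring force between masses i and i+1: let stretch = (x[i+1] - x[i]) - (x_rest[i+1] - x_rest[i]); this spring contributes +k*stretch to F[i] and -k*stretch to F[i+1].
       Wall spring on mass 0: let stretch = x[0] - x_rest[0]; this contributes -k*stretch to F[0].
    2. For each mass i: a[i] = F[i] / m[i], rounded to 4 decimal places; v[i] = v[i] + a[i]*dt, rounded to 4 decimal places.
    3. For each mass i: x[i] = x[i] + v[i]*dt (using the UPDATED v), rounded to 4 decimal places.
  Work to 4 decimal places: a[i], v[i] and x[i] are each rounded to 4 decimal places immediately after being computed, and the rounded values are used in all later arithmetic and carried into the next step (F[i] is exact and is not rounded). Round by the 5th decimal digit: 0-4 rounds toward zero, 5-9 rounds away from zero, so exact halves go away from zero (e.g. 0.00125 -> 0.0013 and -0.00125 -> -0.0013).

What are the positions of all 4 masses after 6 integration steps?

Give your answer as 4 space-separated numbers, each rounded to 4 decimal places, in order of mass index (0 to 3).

Step 0: x=[1.0000 6.0000 11.0000 10.0000] v=[0.0000 0.0000 0.0000 0.0000]
Step 1: x=[2.0000 6.0000 9.5000 11.0000] v=[2.0000 0.0000 -3.0000 2.0000]
Step 2: x=[3.5000 5.8750 7.5000 12.3750] v=[3.0000 -0.2500 -4.0000 2.7500]
Step 3: x=[4.7188 5.5625 6.3125 13.2813] v=[2.4375 -0.6250 -2.3750 1.8125]
Step 4: x=[4.9688 5.2266 6.6797 13.1954] v=[0.5000 -0.6719 0.7344 -0.1719]
Step 5: x=[4.0411 5.1895 8.3126 12.2305] v=[-1.8555 -0.0743 3.2657 -1.9298]
Step 6: x=[2.3902 5.6461 10.1442 11.0361] v=[-3.3019 0.9131 3.6631 -2.3888]

Answer: 2.3902 5.6461 10.1442 11.0361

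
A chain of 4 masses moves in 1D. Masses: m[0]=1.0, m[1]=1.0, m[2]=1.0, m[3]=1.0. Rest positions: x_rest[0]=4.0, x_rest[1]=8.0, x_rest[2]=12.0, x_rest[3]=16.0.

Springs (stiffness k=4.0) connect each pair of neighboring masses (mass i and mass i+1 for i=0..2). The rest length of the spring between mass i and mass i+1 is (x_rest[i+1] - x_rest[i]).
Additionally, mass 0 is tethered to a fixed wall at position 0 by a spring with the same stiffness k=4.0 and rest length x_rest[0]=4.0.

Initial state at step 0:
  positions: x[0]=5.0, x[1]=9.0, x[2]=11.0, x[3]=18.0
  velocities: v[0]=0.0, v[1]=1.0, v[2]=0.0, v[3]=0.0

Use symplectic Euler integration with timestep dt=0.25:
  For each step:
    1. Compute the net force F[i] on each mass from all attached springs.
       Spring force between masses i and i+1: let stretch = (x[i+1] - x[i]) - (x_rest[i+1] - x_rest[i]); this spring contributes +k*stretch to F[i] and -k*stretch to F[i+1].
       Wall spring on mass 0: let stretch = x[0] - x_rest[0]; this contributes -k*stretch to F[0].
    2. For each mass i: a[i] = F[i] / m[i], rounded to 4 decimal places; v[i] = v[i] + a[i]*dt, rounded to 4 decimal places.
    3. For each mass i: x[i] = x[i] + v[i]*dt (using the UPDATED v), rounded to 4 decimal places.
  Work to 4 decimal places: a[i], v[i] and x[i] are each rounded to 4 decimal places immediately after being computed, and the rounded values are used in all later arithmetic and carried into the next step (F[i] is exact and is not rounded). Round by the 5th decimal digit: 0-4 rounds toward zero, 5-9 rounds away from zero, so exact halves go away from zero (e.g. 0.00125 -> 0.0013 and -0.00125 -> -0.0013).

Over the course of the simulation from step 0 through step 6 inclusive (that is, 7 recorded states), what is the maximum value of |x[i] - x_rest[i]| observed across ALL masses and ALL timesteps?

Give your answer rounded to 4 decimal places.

Step 0: x=[5.0000 9.0000 11.0000 18.0000] v=[0.0000 1.0000 0.0000 0.0000]
Step 1: x=[4.7500 8.7500 12.2500 17.2500] v=[-1.0000 -1.0000 5.0000 -3.0000]
Step 2: x=[4.3125 8.3750 13.8750 16.2500] v=[-1.7500 -1.5000 6.5000 -4.0000]
Step 3: x=[3.8125 8.3594 14.7188 15.6563] v=[-2.0000 -0.0625 3.3750 -2.3750]
Step 4: x=[3.4961 8.7969 14.2071 15.8282] v=[-1.2656 1.7500 -2.0469 0.6875]
Step 5: x=[3.6309 9.2618 12.7481 16.5948] v=[0.5391 1.8594 -5.8360 3.0664]
Step 6: x=[4.2657 9.1905 11.3792 17.3997] v=[2.5391 -0.2852 -5.4756 3.2197]
Max displacement = 2.7188

Answer: 2.7188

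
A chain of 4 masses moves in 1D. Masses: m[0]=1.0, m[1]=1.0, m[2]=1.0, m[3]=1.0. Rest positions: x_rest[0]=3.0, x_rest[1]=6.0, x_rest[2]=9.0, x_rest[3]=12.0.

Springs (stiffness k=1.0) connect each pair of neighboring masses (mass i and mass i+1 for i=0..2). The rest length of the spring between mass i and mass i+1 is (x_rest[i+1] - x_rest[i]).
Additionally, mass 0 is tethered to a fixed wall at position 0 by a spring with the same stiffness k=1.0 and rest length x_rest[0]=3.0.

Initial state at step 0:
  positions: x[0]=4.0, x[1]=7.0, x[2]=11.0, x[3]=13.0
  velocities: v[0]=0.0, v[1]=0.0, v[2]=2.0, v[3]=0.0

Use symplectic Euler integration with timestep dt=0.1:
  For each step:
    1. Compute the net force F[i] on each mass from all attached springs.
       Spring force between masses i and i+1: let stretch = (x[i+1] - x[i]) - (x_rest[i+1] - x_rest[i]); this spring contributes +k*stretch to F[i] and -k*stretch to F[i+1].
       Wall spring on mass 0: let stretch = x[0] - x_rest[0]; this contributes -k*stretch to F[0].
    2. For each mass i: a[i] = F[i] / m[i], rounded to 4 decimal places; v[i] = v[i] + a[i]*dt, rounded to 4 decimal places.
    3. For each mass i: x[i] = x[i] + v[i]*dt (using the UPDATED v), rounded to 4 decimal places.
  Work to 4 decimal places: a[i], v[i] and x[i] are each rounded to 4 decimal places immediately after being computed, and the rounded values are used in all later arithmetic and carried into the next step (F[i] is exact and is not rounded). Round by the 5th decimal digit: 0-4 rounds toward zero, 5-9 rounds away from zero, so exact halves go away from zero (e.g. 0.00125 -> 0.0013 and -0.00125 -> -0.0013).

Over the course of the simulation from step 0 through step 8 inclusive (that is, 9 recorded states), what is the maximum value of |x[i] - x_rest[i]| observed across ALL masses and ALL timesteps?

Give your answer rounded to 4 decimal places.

Answer: 2.7023

Derivation:
Step 0: x=[4.0000 7.0000 11.0000 13.0000] v=[0.0000 0.0000 2.0000 0.0000]
Step 1: x=[3.9900 7.0100 11.1800 13.0100] v=[-0.1000 0.1000 1.8000 0.1000]
Step 2: x=[3.9703 7.0315 11.3366 13.0317] v=[-0.1970 0.2150 1.5660 0.2170]
Step 3: x=[3.9415 7.0654 11.4671 13.0665] v=[-0.2879 0.3394 1.3050 0.3475]
Step 4: x=[3.9045 7.1121 11.5696 13.1153] v=[-0.3697 0.4672 1.0248 0.4876]
Step 5: x=[3.8606 7.1713 11.6430 13.1786] v=[-0.4394 0.5922 0.7336 0.6330]
Step 6: x=[3.8112 7.2421 11.6870 13.2565] v=[-0.4944 0.7083 0.4400 0.7794]
Step 7: x=[3.7580 7.3231 11.7023 13.3488] v=[-0.5324 0.8097 0.1525 0.9225]
Step 8: x=[3.7028 7.4122 11.6902 13.4546] v=[-0.5517 0.8911 -0.1208 1.0579]
Max displacement = 2.7023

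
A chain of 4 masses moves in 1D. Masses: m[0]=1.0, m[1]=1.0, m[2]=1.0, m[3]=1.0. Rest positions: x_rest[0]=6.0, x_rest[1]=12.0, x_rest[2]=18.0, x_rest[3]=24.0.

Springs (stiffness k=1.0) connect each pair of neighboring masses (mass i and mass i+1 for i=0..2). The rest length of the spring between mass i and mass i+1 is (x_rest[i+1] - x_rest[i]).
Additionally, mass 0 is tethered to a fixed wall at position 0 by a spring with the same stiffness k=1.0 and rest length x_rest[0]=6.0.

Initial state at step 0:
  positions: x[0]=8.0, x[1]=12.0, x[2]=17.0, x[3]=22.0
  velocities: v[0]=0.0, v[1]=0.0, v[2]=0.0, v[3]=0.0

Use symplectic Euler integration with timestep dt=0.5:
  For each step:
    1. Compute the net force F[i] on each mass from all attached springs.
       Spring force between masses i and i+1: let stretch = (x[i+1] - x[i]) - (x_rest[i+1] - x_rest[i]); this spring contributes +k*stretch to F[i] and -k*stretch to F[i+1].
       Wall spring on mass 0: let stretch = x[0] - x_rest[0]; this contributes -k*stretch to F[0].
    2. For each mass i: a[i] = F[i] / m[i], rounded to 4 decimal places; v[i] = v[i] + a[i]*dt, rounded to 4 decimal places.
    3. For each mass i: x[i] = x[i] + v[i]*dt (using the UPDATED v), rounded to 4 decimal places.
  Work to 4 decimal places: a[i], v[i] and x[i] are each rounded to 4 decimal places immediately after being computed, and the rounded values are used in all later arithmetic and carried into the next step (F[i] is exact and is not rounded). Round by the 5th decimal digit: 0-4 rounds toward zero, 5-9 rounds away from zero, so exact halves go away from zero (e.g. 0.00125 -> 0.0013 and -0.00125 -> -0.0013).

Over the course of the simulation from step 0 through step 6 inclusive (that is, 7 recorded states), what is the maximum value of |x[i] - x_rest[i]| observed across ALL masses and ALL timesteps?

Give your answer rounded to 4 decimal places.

Answer: 2.2704

Derivation:
Step 0: x=[8.0000 12.0000 17.0000 22.0000] v=[0.0000 0.0000 0.0000 0.0000]
Step 1: x=[7.0000 12.2500 17.0000 22.2500] v=[-2.0000 0.5000 0.0000 0.5000]
Step 2: x=[5.5625 12.3750 17.1250 22.6875] v=[-2.8750 0.2500 0.2500 0.8750]
Step 3: x=[4.4375 11.9844 17.4532 23.2344] v=[-2.2500 -0.7813 0.6563 1.0938]
Step 4: x=[4.0899 11.0742 17.8595 23.8360] v=[-0.6953 -1.8204 0.8125 1.2032]
Step 5: x=[4.4659 10.1143 18.0636 24.4435] v=[0.7519 -1.9199 0.4081 1.2150]
Step 6: x=[5.1375 9.7296 17.8753 24.9561] v=[1.3432 -0.7695 -0.3766 1.0251]
Max displacement = 2.2704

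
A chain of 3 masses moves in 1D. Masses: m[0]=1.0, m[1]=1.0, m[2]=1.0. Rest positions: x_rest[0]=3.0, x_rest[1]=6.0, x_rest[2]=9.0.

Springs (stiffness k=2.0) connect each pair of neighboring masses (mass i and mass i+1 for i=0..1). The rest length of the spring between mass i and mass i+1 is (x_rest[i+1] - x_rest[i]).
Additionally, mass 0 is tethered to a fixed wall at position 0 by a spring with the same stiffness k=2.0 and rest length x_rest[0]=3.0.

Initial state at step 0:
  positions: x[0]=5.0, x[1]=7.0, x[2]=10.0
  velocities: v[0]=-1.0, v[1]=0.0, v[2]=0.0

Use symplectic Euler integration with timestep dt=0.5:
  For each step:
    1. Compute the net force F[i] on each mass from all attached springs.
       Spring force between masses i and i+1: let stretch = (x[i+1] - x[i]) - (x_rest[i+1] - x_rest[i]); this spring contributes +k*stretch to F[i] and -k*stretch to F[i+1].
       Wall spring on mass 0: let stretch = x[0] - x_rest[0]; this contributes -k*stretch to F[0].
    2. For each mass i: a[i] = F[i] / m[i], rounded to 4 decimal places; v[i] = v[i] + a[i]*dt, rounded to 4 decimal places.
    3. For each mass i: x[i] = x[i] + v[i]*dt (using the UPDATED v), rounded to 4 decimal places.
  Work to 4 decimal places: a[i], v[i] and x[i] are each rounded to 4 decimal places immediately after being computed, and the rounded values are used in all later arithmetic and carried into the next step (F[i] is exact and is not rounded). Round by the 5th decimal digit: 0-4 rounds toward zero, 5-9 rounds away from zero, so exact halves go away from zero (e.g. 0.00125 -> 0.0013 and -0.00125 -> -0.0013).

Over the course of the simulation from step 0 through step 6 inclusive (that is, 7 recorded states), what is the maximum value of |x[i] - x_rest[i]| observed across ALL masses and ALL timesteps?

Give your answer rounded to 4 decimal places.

Answer: 2.3906

Derivation:
Step 0: x=[5.0000 7.0000 10.0000] v=[-1.0000 0.0000 0.0000]
Step 1: x=[3.0000 7.5000 10.0000] v=[-4.0000 1.0000 0.0000]
Step 2: x=[1.7500 7.0000 10.2500] v=[-2.5000 -1.0000 0.5000]
Step 3: x=[2.2500 5.5000 10.3750] v=[1.0000 -3.0000 0.2500]
Step 4: x=[3.2500 4.8125 9.5625] v=[2.0000 -1.3750 -1.6250]
Step 5: x=[3.4063 5.7188 7.8750] v=[0.3125 1.8125 -3.3750]
Step 6: x=[3.0157 6.5469 6.6094] v=[-0.7813 1.6562 -2.5312]
Max displacement = 2.3906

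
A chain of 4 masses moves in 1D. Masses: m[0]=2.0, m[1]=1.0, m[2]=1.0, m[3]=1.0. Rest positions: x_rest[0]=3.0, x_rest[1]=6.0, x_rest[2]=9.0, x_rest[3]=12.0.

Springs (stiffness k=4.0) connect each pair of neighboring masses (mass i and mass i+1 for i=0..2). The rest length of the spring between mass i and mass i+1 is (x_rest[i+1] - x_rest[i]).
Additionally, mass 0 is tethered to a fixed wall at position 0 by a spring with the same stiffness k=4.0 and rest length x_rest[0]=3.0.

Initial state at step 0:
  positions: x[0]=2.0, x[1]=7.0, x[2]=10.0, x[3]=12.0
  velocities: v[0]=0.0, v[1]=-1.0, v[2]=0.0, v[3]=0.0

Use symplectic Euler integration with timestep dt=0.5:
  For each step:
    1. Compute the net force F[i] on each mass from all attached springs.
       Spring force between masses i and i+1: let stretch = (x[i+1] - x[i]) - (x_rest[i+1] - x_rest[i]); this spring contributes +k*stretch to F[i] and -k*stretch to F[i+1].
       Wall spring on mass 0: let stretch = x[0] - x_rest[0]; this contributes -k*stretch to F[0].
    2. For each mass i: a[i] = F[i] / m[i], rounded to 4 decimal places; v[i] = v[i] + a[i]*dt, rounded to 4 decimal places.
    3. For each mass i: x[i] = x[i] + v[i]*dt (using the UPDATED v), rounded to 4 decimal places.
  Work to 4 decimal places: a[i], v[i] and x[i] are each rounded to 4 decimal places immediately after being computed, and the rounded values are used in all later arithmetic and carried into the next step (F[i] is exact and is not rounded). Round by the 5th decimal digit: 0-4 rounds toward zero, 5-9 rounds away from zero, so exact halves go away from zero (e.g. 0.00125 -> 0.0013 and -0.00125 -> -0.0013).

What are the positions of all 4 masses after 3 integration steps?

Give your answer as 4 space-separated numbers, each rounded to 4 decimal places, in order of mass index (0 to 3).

Answer: 3.0000 6.7500 9.5000 10.5000

Derivation:
Step 0: x=[2.0000 7.0000 10.0000 12.0000] v=[0.0000 -1.0000 0.0000 0.0000]
Step 1: x=[3.5000 4.5000 9.0000 13.0000] v=[3.0000 -5.0000 -2.0000 2.0000]
Step 2: x=[3.7500 5.5000 7.5000 13.0000] v=[0.5000 2.0000 -3.0000 0.0000]
Step 3: x=[3.0000 6.7500 9.5000 10.5000] v=[-1.5000 2.5000 4.0000 -5.0000]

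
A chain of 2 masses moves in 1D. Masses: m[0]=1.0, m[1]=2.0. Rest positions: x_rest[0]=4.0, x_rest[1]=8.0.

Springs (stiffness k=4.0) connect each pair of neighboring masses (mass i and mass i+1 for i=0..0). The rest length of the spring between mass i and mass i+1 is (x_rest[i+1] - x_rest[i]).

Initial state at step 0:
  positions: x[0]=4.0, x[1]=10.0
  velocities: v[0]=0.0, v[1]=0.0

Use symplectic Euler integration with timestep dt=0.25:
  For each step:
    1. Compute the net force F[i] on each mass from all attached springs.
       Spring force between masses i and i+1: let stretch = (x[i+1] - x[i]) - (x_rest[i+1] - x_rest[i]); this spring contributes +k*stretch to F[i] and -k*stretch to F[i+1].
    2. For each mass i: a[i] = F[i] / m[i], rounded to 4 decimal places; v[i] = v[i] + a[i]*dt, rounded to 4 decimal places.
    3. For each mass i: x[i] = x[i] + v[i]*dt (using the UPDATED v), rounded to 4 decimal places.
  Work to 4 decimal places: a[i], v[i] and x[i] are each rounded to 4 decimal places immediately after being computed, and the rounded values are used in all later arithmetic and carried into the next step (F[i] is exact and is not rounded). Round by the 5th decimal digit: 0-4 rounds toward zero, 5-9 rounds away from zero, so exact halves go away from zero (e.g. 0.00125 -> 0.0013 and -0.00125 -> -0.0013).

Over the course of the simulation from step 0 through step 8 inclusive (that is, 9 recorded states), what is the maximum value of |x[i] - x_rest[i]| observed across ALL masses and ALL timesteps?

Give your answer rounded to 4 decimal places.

Step 0: x=[4.0000 10.0000] v=[0.0000 0.0000]
Step 1: x=[4.5000 9.7500] v=[2.0000 -1.0000]
Step 2: x=[5.3125 9.3438] v=[3.2500 -1.6250]
Step 3: x=[6.1328 8.9336] v=[3.2813 -1.6407]
Step 4: x=[6.6533 8.6733] v=[2.0821 -1.0411]
Step 5: x=[6.6788 8.6605] v=[0.1021 -0.0511]
Step 6: x=[6.1998 8.9000] v=[-1.9162 0.9581]
Step 7: x=[5.3958 9.3020] v=[-3.2160 1.6080]
Step 8: x=[4.5684 9.7157] v=[-3.3098 1.6549]
Max displacement = 2.6788

Answer: 2.6788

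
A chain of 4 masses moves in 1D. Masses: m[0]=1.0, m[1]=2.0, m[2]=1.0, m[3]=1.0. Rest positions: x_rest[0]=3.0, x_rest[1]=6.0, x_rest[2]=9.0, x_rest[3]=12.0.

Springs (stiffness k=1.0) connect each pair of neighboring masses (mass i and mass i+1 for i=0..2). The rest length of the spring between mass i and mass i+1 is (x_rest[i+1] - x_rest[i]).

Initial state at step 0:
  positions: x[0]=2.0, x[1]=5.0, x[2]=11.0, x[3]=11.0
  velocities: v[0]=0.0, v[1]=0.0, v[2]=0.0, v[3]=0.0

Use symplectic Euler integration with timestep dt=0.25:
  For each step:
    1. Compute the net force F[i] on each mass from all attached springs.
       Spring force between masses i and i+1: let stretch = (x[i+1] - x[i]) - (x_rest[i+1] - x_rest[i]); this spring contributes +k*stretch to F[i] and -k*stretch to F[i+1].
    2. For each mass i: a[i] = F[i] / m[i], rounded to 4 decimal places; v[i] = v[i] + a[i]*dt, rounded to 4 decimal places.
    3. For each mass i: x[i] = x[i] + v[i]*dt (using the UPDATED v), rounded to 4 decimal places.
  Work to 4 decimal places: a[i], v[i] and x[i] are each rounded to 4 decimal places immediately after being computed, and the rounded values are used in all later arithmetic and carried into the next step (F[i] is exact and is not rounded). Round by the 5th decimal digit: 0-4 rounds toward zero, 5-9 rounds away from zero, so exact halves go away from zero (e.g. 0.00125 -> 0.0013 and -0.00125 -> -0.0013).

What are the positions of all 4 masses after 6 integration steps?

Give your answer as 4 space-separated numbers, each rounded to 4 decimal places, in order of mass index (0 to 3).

Answer: 2.3000 5.9892 6.7699 12.9522

Derivation:
Step 0: x=[2.0000 5.0000 11.0000 11.0000] v=[0.0000 0.0000 0.0000 0.0000]
Step 1: x=[2.0000 5.0938 10.6250 11.1875] v=[0.0000 0.3750 -1.5000 0.7500]
Step 2: x=[2.0059 5.2637 9.9395 11.5274] v=[0.0235 0.6797 -2.7422 1.3594]
Step 3: x=[2.0279 5.4780 9.0610 11.9555] v=[0.0880 0.8570 -3.5142 1.7124]
Step 4: x=[2.0780 5.6964 8.1394 12.3902] v=[0.2005 0.8736 -3.6863 1.7388]
Step 5: x=[2.1668 5.8781 7.3308 12.7467] v=[0.3551 0.7267 -3.2344 1.4261]
Step 6: x=[2.3000 5.9892 6.7699 12.9522] v=[0.5329 0.4444 -2.2436 0.8221]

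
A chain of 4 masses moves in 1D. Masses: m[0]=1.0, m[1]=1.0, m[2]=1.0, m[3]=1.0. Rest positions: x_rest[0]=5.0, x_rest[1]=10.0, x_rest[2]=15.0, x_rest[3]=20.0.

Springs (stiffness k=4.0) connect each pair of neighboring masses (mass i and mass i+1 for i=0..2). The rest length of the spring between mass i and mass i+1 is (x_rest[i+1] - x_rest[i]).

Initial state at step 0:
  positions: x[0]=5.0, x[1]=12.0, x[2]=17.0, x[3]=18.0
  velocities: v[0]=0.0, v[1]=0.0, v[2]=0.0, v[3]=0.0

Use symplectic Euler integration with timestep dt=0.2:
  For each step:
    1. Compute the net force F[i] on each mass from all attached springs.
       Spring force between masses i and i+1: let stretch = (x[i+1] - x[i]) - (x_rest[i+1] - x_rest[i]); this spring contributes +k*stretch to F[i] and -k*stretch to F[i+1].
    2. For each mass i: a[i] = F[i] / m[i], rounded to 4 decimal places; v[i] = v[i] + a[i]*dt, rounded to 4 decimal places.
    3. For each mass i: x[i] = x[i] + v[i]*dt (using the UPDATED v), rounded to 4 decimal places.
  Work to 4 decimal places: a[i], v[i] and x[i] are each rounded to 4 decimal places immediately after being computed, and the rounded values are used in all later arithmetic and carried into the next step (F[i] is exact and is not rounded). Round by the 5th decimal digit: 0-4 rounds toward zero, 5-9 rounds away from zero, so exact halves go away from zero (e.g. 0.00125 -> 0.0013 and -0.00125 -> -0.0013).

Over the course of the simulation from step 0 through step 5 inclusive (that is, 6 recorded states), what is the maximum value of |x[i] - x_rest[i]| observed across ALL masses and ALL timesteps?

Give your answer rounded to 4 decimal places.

Answer: 2.2490

Derivation:
Step 0: x=[5.0000 12.0000 17.0000 18.0000] v=[0.0000 0.0000 0.0000 0.0000]
Step 1: x=[5.3200 11.6800 16.3600 18.6400] v=[1.6000 -1.6000 -3.2000 3.2000]
Step 2: x=[5.8576 11.0912 15.3360 19.7152] v=[2.6880 -2.9440 -5.1200 5.3760]
Step 3: x=[6.4326 10.3442 14.3335 20.8897] v=[2.8749 -3.7350 -5.0125 5.8726]
Step 4: x=[6.8334 9.6096 13.7417 21.8152] v=[2.0042 -3.6728 -2.9590 4.6276]
Step 5: x=[6.8784 9.0920 13.7805 22.2490] v=[0.2252 -2.5881 0.1941 2.1688]
Max displacement = 2.2490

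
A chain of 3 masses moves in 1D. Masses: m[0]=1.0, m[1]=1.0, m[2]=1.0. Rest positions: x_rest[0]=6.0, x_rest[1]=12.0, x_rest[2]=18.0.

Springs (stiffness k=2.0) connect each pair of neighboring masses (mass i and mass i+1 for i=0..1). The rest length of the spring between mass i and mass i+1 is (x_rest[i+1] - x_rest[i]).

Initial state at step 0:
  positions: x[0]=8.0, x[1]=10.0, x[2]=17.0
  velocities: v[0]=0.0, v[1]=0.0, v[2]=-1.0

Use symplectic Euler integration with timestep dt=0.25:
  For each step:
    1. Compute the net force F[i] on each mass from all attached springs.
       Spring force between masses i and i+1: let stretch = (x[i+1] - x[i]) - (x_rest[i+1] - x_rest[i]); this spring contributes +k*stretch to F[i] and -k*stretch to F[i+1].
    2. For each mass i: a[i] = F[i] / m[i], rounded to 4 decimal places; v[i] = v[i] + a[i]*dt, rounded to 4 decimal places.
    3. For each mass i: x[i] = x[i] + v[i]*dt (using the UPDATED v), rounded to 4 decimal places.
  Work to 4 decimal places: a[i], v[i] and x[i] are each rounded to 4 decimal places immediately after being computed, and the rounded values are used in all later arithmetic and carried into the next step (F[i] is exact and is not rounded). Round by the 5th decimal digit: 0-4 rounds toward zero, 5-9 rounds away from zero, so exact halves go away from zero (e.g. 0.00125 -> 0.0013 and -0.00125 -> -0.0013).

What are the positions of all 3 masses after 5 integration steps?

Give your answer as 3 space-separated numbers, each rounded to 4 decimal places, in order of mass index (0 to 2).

Step 0: x=[8.0000 10.0000 17.0000] v=[0.0000 0.0000 -1.0000]
Step 1: x=[7.5000 10.6250 16.6250] v=[-2.0000 2.5000 -1.5000]
Step 2: x=[6.6406 11.6094 16.2500] v=[-3.4375 3.9375 -1.5000]
Step 3: x=[5.6523 12.5528 16.0449] v=[-3.9531 3.7734 -0.8203]
Step 4: x=[4.7766 13.0701 16.1533] v=[-3.5029 2.0692 0.4337]
Step 5: x=[4.1876 12.9361 16.6263] v=[-2.3562 -0.5360 1.8921]

Answer: 4.1876 12.9361 16.6263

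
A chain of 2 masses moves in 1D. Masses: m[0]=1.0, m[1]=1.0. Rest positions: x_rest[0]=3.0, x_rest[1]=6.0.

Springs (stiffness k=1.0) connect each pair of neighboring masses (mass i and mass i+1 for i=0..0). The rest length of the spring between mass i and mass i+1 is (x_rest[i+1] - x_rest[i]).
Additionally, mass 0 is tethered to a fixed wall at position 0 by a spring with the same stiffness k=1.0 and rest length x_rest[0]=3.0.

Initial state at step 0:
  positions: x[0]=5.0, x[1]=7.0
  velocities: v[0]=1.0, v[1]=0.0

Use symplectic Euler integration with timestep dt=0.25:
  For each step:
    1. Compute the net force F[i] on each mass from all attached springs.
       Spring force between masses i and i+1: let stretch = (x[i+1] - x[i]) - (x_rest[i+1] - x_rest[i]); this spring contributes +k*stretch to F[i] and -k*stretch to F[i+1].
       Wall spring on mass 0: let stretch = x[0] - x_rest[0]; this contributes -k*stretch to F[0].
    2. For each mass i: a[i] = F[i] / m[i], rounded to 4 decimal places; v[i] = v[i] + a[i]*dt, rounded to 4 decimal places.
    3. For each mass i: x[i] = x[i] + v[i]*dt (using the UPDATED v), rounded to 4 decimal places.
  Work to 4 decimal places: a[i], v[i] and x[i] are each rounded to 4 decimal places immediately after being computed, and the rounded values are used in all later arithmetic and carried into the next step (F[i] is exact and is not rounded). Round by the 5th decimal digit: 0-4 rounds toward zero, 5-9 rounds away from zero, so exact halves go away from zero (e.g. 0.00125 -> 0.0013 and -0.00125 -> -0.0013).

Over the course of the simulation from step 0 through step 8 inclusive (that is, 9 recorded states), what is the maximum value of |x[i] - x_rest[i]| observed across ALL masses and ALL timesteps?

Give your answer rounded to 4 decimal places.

Answer: 2.0625

Derivation:
Step 0: x=[5.0000 7.0000] v=[1.0000 0.0000]
Step 1: x=[5.0625 7.0625] v=[0.2500 0.2500]
Step 2: x=[4.9336 7.1875] v=[-0.5156 0.5000]
Step 3: x=[4.6372 7.3591] v=[-1.1855 0.6865]
Step 4: x=[4.2211 7.5481] v=[-1.6643 0.7560]
Step 5: x=[3.7492 7.7167] v=[-1.8878 0.6743]
Step 6: x=[3.2909 7.8248] v=[-1.8332 0.4324]
Step 7: x=[2.9103 7.8370] v=[-1.5225 0.0489]
Step 8: x=[2.6557 7.7288] v=[-1.0184 -0.4328]
Max displacement = 2.0625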